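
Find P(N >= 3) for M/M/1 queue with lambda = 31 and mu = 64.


P(N >= 3) = rho^3 = (31/64)^3 = 0.1136

0.1136


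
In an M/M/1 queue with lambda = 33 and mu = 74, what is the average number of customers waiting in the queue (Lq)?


rho = 33/74; Lq = rho^2/(1-rho) = 0.36

0.36


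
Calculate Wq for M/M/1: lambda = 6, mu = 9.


rho = 6/9; Wq = rho/(mu - lambda) = 0.2222 hours

0.2222 hours


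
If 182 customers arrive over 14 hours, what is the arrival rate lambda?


lambda = total arrivals / time = 182 / 14 = 13.0 per hour

13.0 per hour


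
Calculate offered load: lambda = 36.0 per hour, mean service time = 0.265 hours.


Offered load a = lambda * E[S] = 36.0 * 0.265 = 9.54 Erlangs

9.54 Erlangs


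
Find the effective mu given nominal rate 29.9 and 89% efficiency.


Effective rate = mu * efficiency = 29.9 * 0.89 = 26.61 per hour

26.61 per hour


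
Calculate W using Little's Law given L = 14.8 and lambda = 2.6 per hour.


W = L / lambda = 14.8 / 2.6 = 5.6923 hours

5.6923 hours


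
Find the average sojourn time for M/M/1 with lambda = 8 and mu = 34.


W = 1/(mu - lambda) = 1/(34 - 8) = 0.0385 hours

0.0385 hours


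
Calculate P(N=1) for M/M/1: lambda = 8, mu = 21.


rho = 8/21; P(n) = (1-rho)*rho^n = (1-8/21)*(8/21)^1 = 0.2358

0.2358


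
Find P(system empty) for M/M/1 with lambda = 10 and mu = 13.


P0 = 1 - rho = 1 - 10/13 = 0.2308

0.2308


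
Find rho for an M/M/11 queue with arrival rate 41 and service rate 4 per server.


rho = lambda/(c*mu) = 41/(11*4) = 0.9318

0.9318


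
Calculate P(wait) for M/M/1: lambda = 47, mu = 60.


P(wait) = rho = lambda/mu = 47/60 = 0.7833

0.7833


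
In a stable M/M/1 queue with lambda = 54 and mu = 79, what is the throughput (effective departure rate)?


For a stable queue (lambda < mu), throughput = lambda = 54 per hour

54 per hour


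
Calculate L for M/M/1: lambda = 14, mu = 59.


rho = 14/59; L = rho/(1-rho) = 0.31

0.31


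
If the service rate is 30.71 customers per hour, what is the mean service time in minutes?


Mean service time = 60/mu = 60/30.71 = 1.95 minutes

1.95 minutes


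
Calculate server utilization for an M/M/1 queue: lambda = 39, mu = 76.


rho = lambda/mu = 39/76 = 0.5132

0.5132


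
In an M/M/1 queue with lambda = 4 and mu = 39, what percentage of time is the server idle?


Idle fraction = (1 - rho) * 100 = (1 - 4/39) * 100 = 89.7%

89.7%


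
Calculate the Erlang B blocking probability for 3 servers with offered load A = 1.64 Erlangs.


B(N,A) = (A^N/N!) / sum(A^k/k!, k=0..N) with N=3, A=1.64 = 0.1558

0.1558


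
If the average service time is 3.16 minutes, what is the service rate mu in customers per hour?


mu = 60 / avg_service_time = 60 / 3.16 = 18.99 per hour

18.99 per hour


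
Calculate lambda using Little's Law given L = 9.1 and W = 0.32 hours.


lambda = L / W = 9.1 / 0.32 = 28.44 per hour

28.44 per hour


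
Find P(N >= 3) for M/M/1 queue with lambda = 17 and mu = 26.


P(N >= 3) = rho^3 = (17/26)^3 = 0.2795

0.2795


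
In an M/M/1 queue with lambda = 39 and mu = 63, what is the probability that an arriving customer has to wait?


P(wait) = rho = lambda/mu = 39/63 = 0.619

0.619


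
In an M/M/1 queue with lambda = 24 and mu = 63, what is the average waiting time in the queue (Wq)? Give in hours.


rho = 24/63; Wq = rho/(mu - lambda) = 0.0098 hours

0.0098 hours


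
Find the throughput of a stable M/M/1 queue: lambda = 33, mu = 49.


For a stable queue (lambda < mu), throughput = lambda = 33 per hour

33 per hour


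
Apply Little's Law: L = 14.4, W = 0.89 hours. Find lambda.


lambda = L / W = 14.4 / 0.89 = 16.18 per hour

16.18 per hour


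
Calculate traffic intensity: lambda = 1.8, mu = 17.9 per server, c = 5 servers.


rho = lambda / (c * mu) = 1.8 / (5 * 17.9) = 0.0201

0.0201


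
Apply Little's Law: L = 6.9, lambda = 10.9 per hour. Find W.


W = L / lambda = 6.9 / 10.9 = 0.633 hours

0.633 hours


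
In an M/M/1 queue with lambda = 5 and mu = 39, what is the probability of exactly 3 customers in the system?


rho = 5/39; P(n) = (1-rho)*rho^n = (1-5/39)*(5/39)^3 = 0.0018

0.0018


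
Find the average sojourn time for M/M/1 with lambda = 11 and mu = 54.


W = 1/(mu - lambda) = 1/(54 - 11) = 0.0233 hours

0.0233 hours


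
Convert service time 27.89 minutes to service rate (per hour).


mu = 60 / avg_service_time = 60 / 27.89 = 2.15 per hour

2.15 per hour


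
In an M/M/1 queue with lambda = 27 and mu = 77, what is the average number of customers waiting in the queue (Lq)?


rho = 27/77; Lq = rho^2/(1-rho) = 0.19

0.19


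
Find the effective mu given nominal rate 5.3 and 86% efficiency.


Effective rate = mu * efficiency = 5.3 * 0.86 = 4.56 per hour

4.56 per hour


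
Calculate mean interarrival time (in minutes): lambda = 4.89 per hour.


Mean interarrival time = 60/lambda = 60/4.89 = 12.27 minutes

12.27 minutes


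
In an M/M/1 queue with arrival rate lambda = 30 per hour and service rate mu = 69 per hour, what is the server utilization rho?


rho = lambda/mu = 30/69 = 0.4348

0.4348


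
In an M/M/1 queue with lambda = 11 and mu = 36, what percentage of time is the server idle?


Idle fraction = (1 - rho) * 100 = (1 - 11/36) * 100 = 69.4%

69.4%


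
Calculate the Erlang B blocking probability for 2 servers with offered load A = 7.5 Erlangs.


B(N,A) = (A^N/N!) / sum(A^k/k!, k=0..N) with N=2, A=7.5 = 0.7679

0.7679


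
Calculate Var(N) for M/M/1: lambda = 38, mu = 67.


rho = 38/67; Var(N) = rho/(1-rho)^2 = 3.03

3.03


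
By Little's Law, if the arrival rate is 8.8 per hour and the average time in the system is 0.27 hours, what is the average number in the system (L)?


L = lambda * W = 8.8 * 0.27 = 2.38

2.38


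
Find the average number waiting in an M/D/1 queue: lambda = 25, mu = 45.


M/D/1: Lq = rho^2 / (2*(1-rho)) where rho = 25/45; Lq = 0.35

0.35


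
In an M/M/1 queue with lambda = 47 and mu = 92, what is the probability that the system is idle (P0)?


P0 = 1 - rho = 1 - 47/92 = 0.4891

0.4891


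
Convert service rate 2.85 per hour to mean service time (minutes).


Mean service time = 60/mu = 60/2.85 = 21.05 minutes

21.05 minutes


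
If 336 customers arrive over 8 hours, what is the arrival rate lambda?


lambda = total arrivals / time = 336 / 8 = 42.0 per hour

42.0 per hour


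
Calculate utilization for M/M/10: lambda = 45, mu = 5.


rho = lambda/(c*mu) = 45/(10*5) = 0.9

0.9


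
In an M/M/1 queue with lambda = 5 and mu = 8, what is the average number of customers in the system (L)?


rho = 5/8; L = rho/(1-rho) = 1.67

1.67


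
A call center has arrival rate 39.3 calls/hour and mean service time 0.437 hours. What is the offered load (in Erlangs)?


Offered load a = lambda * E[S] = 39.3 * 0.437 = 17.17 Erlangs

17.17 Erlangs


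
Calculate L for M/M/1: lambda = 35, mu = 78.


rho = 35/78; L = rho/(1-rho) = 0.81

0.81


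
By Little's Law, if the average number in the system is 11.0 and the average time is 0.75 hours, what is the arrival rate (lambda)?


lambda = L / W = 11.0 / 0.75 = 14.67 per hour

14.67 per hour


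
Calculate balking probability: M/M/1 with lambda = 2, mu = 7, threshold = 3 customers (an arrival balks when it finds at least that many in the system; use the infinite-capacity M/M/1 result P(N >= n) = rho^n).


P(N >= 3) = rho^3 = (2/7)^3 = 0.0233

0.0233


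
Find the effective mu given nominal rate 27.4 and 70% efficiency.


Effective rate = mu * efficiency = 27.4 * 0.7 = 19.18 per hour

19.18 per hour


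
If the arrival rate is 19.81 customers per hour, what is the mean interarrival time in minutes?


Mean interarrival time = 60/lambda = 60/19.81 = 3.03 minutes

3.03 minutes


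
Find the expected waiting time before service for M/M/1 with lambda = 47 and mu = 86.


rho = 47/86; Wq = rho/(mu - lambda) = 0.014 hours

0.014 hours


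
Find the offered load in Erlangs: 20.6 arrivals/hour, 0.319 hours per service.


Offered load a = lambda * E[S] = 20.6 * 0.319 = 6.57 Erlangs

6.57 Erlangs


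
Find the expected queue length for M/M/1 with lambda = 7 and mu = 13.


rho = 7/13; Lq = rho^2/(1-rho) = 0.63

0.63


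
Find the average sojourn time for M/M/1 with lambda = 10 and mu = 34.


W = 1/(mu - lambda) = 1/(34 - 10) = 0.0417 hours

0.0417 hours


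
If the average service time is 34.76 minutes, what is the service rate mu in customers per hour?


mu = 60 / avg_service_time = 60 / 34.76 = 1.73 per hour

1.73 per hour


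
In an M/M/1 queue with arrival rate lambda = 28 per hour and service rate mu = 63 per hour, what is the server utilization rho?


rho = lambda/mu = 28/63 = 0.4444

0.4444


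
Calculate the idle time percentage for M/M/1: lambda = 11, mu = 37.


Idle fraction = (1 - rho) * 100 = (1 - 11/37) * 100 = 70.3%

70.3%


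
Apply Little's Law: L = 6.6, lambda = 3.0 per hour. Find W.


W = L / lambda = 6.6 / 3.0 = 2.2 hours

2.2 hours


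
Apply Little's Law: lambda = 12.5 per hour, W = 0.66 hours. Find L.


L = lambda * W = 12.5 * 0.66 = 8.25

8.25


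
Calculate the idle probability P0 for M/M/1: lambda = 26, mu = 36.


P0 = 1 - rho = 1 - 26/36 = 0.2778

0.2778


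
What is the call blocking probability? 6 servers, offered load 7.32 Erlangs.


B(N,A) = (A^N/N!) / sum(A^k/k!, k=0..N) with N=6, A=7.32 = 0.3509

0.3509


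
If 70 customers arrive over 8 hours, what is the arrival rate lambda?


lambda = total arrivals / time = 70 / 8 = 8.75 per hour

8.75 per hour


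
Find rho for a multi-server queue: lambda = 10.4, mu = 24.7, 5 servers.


rho = lambda / (c * mu) = 10.4 / (5 * 24.7) = 0.0842

0.0842


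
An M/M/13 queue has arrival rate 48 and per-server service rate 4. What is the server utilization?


rho = lambda/(c*mu) = 48/(13*4) = 0.9231

0.9231


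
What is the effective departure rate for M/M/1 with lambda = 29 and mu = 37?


For a stable queue (lambda < mu), throughput = lambda = 29 per hour

29 per hour


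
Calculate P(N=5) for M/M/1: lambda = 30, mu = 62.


rho = 30/62; P(n) = (1-rho)*rho^n = (1-30/62)*(30/62)^5 = 0.0137

0.0137


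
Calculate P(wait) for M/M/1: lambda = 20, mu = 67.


P(wait) = rho = lambda/mu = 20/67 = 0.2985

0.2985


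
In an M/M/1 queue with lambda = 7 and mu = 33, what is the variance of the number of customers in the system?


rho = 7/33; Var(N) = rho/(1-rho)^2 = 0.34

0.34


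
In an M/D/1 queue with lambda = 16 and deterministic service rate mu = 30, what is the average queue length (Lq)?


M/D/1: Lq = rho^2 / (2*(1-rho)) where rho = 16/30; Lq = 0.3

0.3


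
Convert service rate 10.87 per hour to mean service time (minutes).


Mean service time = 60/mu = 60/10.87 = 5.52 minutes

5.52 minutes


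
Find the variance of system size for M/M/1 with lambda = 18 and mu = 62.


rho = 18/62; Var(N) = rho/(1-rho)^2 = 0.58

0.58


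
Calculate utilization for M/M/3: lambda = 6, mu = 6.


rho = lambda/(c*mu) = 6/(3*6) = 0.3333

0.3333


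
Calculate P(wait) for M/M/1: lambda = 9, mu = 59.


P(wait) = rho = lambda/mu = 9/59 = 0.1525

0.1525


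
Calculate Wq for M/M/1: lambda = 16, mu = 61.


rho = 16/61; Wq = rho/(mu - lambda) = 0.0058 hours

0.0058 hours


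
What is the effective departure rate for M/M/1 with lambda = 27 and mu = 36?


For a stable queue (lambda < mu), throughput = lambda = 27 per hour

27 per hour


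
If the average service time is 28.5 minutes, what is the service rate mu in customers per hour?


mu = 60 / avg_service_time = 60 / 28.5 = 2.11 per hour

2.11 per hour


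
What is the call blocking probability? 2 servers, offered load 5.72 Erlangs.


B(N,A) = (A^N/N!) / sum(A^k/k!, k=0..N) with N=2, A=5.72 = 0.7088

0.7088


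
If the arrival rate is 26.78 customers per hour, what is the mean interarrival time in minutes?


Mean interarrival time = 60/lambda = 60/26.78 = 2.24 minutes

2.24 minutes


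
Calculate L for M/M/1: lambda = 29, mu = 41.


rho = 29/41; L = rho/(1-rho) = 2.42

2.42


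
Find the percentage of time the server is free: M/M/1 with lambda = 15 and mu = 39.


Idle fraction = (1 - rho) * 100 = (1 - 15/39) * 100 = 61.5%

61.5%


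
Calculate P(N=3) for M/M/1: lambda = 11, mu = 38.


rho = 11/38; P(n) = (1-rho)*rho^n = (1-11/38)*(11/38)^3 = 0.0172

0.0172


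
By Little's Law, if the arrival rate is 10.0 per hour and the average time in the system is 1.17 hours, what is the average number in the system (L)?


L = lambda * W = 10.0 * 1.17 = 11.7

11.7


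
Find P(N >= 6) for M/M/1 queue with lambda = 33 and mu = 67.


P(N >= 6) = rho^6 = (33/67)^6 = 0.0143

0.0143


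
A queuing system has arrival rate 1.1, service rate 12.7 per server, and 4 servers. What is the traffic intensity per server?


rho = lambda / (c * mu) = 1.1 / (4 * 12.7) = 0.0217

0.0217


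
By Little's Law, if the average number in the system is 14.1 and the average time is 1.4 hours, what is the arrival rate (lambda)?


lambda = L / W = 14.1 / 1.4 = 10.07 per hour

10.07 per hour


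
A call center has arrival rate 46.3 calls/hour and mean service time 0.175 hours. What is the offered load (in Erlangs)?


Offered load a = lambda * E[S] = 46.3 * 0.175 = 8.1 Erlangs

8.1 Erlangs


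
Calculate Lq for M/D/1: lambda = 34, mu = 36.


M/D/1: Lq = rho^2 / (2*(1-rho)) where rho = 34/36; Lq = 8.03

8.03


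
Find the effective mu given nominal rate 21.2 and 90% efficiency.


Effective rate = mu * efficiency = 21.2 * 0.9 = 19.08 per hour

19.08 per hour


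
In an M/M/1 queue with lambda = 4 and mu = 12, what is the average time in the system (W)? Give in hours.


W = 1/(mu - lambda) = 1/(12 - 4) = 0.125 hours

0.125 hours


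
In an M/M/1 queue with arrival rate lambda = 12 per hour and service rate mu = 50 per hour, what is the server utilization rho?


rho = lambda/mu = 12/50 = 0.24

0.24


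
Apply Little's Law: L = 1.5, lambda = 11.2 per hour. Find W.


W = L / lambda = 1.5 / 11.2 = 0.1339 hours

0.1339 hours


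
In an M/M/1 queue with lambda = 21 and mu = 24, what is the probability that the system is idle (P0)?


P0 = 1 - rho = 1 - 21/24 = 0.125

0.125


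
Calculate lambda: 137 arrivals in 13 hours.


lambda = total arrivals / time = 137 / 13 = 10.54 per hour

10.54 per hour


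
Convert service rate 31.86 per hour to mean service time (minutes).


Mean service time = 60/mu = 60/31.86 = 1.88 minutes

1.88 minutes


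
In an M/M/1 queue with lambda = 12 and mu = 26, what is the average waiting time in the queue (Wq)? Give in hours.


rho = 12/26; Wq = rho/(mu - lambda) = 0.033 hours

0.033 hours


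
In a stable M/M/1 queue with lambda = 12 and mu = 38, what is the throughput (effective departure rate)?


For a stable queue (lambda < mu), throughput = lambda = 12 per hour

12 per hour


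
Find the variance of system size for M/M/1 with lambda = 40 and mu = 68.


rho = 40/68; Var(N) = rho/(1-rho)^2 = 3.47

3.47


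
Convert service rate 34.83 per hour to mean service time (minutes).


Mean service time = 60/mu = 60/34.83 = 1.72 minutes

1.72 minutes


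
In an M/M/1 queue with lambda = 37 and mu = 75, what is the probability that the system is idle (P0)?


P0 = 1 - rho = 1 - 37/75 = 0.5067

0.5067


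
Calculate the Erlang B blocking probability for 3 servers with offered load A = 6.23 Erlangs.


B(N,A) = (A^N/N!) / sum(A^k/k!, k=0..N) with N=3, A=6.23 = 0.6021

0.6021


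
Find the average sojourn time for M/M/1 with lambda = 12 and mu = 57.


W = 1/(mu - lambda) = 1/(57 - 12) = 0.0222 hours

0.0222 hours


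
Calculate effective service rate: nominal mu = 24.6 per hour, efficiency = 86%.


Effective rate = mu * efficiency = 24.6 * 0.86 = 21.16 per hour

21.16 per hour


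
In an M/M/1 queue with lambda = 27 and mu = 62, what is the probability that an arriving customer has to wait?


P(wait) = rho = lambda/mu = 27/62 = 0.4355

0.4355


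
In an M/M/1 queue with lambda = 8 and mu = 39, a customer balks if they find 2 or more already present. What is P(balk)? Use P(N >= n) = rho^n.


P(N >= 2) = rho^2 = (8/39)^2 = 0.0421

0.0421


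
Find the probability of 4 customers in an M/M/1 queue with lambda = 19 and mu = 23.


rho = 19/23; P(n) = (1-rho)*rho^n = (1-19/23)*(19/23)^4 = 0.081

0.081


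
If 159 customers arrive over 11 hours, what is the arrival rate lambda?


lambda = total arrivals / time = 159 / 11 = 14.45 per hour

14.45 per hour


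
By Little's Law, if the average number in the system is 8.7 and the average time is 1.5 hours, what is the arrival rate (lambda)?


lambda = L / W = 8.7 / 1.5 = 5.8 per hour

5.8 per hour


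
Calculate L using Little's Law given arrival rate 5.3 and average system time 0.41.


L = lambda * W = 5.3 * 0.41 = 2.17

2.17


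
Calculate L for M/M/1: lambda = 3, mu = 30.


rho = 3/30; L = rho/(1-rho) = 0.11

0.11


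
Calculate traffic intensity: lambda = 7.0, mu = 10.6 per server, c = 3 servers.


rho = lambda / (c * mu) = 7.0 / (3 * 10.6) = 0.2201

0.2201


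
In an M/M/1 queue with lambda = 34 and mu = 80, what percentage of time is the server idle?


Idle fraction = (1 - rho) * 100 = (1 - 34/80) * 100 = 57.5%

57.5%


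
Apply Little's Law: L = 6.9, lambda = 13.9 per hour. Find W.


W = L / lambda = 6.9 / 13.9 = 0.4964 hours

0.4964 hours


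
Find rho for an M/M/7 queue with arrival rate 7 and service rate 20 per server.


rho = lambda/(c*mu) = 7/(7*20) = 0.05

0.05


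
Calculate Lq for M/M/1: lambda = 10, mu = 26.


rho = 10/26; Lq = rho^2/(1-rho) = 0.24

0.24


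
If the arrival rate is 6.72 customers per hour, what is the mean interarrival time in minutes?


Mean interarrival time = 60/lambda = 60/6.72 = 8.93 minutes

8.93 minutes


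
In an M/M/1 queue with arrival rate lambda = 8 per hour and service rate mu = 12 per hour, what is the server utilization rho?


rho = lambda/mu = 8/12 = 0.6667

0.6667


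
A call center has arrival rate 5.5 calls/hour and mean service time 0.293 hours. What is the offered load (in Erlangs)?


Offered load a = lambda * E[S] = 5.5 * 0.293 = 1.61 Erlangs

1.61 Erlangs


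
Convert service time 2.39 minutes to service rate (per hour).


mu = 60 / avg_service_time = 60 / 2.39 = 25.1 per hour

25.1 per hour


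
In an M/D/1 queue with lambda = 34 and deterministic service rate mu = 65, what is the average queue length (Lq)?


M/D/1: Lq = rho^2 / (2*(1-rho)) where rho = 34/65; Lq = 0.29

0.29


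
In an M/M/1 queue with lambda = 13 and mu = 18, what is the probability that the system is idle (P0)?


P0 = 1 - rho = 1 - 13/18 = 0.2778

0.2778


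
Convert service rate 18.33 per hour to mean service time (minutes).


Mean service time = 60/mu = 60/18.33 = 3.27 minutes

3.27 minutes


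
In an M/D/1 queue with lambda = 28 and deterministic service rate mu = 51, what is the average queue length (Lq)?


M/D/1: Lq = rho^2 / (2*(1-rho)) where rho = 28/51; Lq = 0.33

0.33


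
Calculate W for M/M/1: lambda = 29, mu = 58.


W = 1/(mu - lambda) = 1/(58 - 29) = 0.0345 hours

0.0345 hours


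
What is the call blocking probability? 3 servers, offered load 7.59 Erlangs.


B(N,A) = (A^N/N!) / sum(A^k/k!, k=0..N) with N=3, A=7.59 = 0.6609

0.6609


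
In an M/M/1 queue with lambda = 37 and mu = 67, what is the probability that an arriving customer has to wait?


P(wait) = rho = lambda/mu = 37/67 = 0.5522

0.5522


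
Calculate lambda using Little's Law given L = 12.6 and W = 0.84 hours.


lambda = L / W = 12.6 / 0.84 = 15.0 per hour

15.0 per hour


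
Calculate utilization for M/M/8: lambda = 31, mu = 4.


rho = lambda/(c*mu) = 31/(8*4) = 0.9688

0.9688


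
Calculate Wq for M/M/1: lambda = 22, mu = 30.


rho = 22/30; Wq = rho/(mu - lambda) = 0.0917 hours

0.0917 hours


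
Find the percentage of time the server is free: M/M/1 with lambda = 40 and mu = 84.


Idle fraction = (1 - rho) * 100 = (1 - 40/84) * 100 = 52.4%

52.4%


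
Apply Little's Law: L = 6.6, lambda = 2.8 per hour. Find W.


W = L / lambda = 6.6 / 2.8 = 2.3571 hours

2.3571 hours


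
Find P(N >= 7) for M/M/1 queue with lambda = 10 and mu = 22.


P(N >= 7) = rho^7 = (10/22)^7 = 0.004

0.004


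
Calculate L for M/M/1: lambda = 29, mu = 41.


rho = 29/41; L = rho/(1-rho) = 2.42

2.42


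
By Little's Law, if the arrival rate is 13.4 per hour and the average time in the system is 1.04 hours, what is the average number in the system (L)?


L = lambda * W = 13.4 * 1.04 = 13.94

13.94


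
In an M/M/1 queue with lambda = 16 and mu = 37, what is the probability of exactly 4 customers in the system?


rho = 16/37; P(n) = (1-rho)*rho^n = (1-16/37)*(16/37)^4 = 0.0198

0.0198


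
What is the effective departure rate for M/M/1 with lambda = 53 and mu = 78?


For a stable queue (lambda < mu), throughput = lambda = 53 per hour

53 per hour


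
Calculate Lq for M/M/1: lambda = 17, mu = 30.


rho = 17/30; Lq = rho^2/(1-rho) = 0.74

0.74


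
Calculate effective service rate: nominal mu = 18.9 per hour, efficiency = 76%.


Effective rate = mu * efficiency = 18.9 * 0.76 = 14.36 per hour

14.36 per hour


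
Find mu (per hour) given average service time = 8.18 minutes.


mu = 60 / avg_service_time = 60 / 8.18 = 7.33 per hour

7.33 per hour


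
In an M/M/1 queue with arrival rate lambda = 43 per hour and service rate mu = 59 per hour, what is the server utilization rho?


rho = lambda/mu = 43/59 = 0.7288

0.7288


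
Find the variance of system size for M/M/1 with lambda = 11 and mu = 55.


rho = 11/55; Var(N) = rho/(1-rho)^2 = 0.31

0.31


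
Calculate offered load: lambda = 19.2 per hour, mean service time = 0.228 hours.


Offered load a = lambda * E[S] = 19.2 * 0.228 = 4.38 Erlangs

4.38 Erlangs


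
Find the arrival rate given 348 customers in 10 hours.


lambda = total arrivals / time = 348 / 10 = 34.8 per hour

34.8 per hour


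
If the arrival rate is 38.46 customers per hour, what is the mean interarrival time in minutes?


Mean interarrival time = 60/lambda = 60/38.46 = 1.56 minutes

1.56 minutes


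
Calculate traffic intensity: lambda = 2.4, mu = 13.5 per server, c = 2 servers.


rho = lambda / (c * mu) = 2.4 / (2 * 13.5) = 0.0889

0.0889


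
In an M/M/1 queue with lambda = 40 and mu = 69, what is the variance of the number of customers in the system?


rho = 40/69; Var(N) = rho/(1-rho)^2 = 3.28

3.28


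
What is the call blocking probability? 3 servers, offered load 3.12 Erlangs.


B(N,A) = (A^N/N!) / sum(A^k/k!, k=0..N) with N=3, A=3.12 = 0.3603

0.3603


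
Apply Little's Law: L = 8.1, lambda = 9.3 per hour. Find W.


W = L / lambda = 8.1 / 9.3 = 0.871 hours

0.871 hours


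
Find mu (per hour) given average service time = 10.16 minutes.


mu = 60 / avg_service_time = 60 / 10.16 = 5.91 per hour

5.91 per hour


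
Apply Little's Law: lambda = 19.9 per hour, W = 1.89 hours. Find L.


L = lambda * W = 19.9 * 1.89 = 37.61

37.61


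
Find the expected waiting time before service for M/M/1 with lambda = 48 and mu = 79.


rho = 48/79; Wq = rho/(mu - lambda) = 0.0196 hours

0.0196 hours


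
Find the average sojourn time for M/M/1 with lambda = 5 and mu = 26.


W = 1/(mu - lambda) = 1/(26 - 5) = 0.0476 hours

0.0476 hours


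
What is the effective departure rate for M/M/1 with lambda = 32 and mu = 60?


For a stable queue (lambda < mu), throughput = lambda = 32 per hour

32 per hour


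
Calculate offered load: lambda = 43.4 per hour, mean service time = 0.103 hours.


Offered load a = lambda * E[S] = 43.4 * 0.103 = 4.47 Erlangs

4.47 Erlangs


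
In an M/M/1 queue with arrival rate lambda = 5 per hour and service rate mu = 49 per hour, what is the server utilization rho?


rho = lambda/mu = 5/49 = 0.102

0.102


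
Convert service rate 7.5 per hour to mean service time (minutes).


Mean service time = 60/mu = 60/7.5 = 8.0 minutes

8.0 minutes


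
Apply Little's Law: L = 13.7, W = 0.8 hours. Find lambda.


lambda = L / W = 13.7 / 0.8 = 17.13 per hour

17.13 per hour


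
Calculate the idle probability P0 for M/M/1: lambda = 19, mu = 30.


P0 = 1 - rho = 1 - 19/30 = 0.3667

0.3667


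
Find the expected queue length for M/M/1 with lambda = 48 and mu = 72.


rho = 48/72; Lq = rho^2/(1-rho) = 1.33

1.33


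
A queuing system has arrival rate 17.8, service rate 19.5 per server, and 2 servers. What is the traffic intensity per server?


rho = lambda / (c * mu) = 17.8 / (2 * 19.5) = 0.4564

0.4564


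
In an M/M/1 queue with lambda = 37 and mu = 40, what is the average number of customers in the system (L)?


rho = 37/40; L = rho/(1-rho) = 12.33

12.33


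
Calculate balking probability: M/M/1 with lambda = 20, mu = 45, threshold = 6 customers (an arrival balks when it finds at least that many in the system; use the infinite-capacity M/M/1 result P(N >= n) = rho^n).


P(N >= 6) = rho^6 = (20/45)^6 = 0.0077

0.0077


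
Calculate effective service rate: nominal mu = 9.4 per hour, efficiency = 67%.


Effective rate = mu * efficiency = 9.4 * 0.67 = 6.3 per hour

6.3 per hour


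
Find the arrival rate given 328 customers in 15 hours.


lambda = total arrivals / time = 328 / 15 = 21.87 per hour

21.87 per hour


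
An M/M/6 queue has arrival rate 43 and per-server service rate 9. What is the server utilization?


rho = lambda/(c*mu) = 43/(6*9) = 0.7963

0.7963


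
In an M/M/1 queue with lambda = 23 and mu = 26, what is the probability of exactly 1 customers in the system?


rho = 23/26; P(n) = (1-rho)*rho^n = (1-23/26)*(23/26)^1 = 0.1021

0.1021


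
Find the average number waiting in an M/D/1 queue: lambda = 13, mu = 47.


M/D/1: Lq = rho^2 / (2*(1-rho)) where rho = 13/47; Lq = 0.05

0.05


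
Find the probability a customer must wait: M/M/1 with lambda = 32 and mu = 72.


P(wait) = rho = lambda/mu = 32/72 = 0.4444

0.4444


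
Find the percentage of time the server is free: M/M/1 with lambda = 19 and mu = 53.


Idle fraction = (1 - rho) * 100 = (1 - 19/53) * 100 = 64.2%

64.2%


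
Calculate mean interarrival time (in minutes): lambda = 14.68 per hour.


Mean interarrival time = 60/lambda = 60/14.68 = 4.09 minutes

4.09 minutes


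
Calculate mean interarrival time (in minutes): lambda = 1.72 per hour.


Mean interarrival time = 60/lambda = 60/1.72 = 34.88 minutes

34.88 minutes


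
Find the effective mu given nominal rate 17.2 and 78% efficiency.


Effective rate = mu * efficiency = 17.2 * 0.78 = 13.42 per hour

13.42 per hour


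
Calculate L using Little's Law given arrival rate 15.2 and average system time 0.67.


L = lambda * W = 15.2 * 0.67 = 10.18

10.18


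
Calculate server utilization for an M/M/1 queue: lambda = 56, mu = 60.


rho = lambda/mu = 56/60 = 0.9333

0.9333


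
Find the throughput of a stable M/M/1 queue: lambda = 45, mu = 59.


For a stable queue (lambda < mu), throughput = lambda = 45 per hour

45 per hour


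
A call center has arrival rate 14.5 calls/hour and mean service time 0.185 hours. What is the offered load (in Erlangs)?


Offered load a = lambda * E[S] = 14.5 * 0.185 = 2.68 Erlangs

2.68 Erlangs


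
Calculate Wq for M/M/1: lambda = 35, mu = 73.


rho = 35/73; Wq = rho/(mu - lambda) = 0.0126 hours

0.0126 hours


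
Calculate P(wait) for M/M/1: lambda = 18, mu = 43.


P(wait) = rho = lambda/mu = 18/43 = 0.4186

0.4186


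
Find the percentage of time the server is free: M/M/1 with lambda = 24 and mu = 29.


Idle fraction = (1 - rho) * 100 = (1 - 24/29) * 100 = 17.2%

17.2%


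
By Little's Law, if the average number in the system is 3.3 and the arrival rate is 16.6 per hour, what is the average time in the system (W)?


W = L / lambda = 3.3 / 16.6 = 0.1988 hours

0.1988 hours


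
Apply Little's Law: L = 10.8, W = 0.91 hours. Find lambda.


lambda = L / W = 10.8 / 0.91 = 11.87 per hour

11.87 per hour


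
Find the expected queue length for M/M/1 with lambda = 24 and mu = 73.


rho = 24/73; Lq = rho^2/(1-rho) = 0.16

0.16


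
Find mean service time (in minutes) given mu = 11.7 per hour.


Mean service time = 60/mu = 60/11.7 = 5.13 minutes

5.13 minutes


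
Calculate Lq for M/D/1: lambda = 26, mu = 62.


M/D/1: Lq = rho^2 / (2*(1-rho)) where rho = 26/62; Lq = 0.15

0.15


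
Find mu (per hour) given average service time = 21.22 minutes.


mu = 60 / avg_service_time = 60 / 21.22 = 2.83 per hour

2.83 per hour


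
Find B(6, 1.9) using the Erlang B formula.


B(N,A) = (A^N/N!) / sum(A^k/k!, k=0..N) with N=6, A=1.9 = 0.0098

0.0098


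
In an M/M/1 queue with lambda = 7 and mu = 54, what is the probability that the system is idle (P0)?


P0 = 1 - rho = 1 - 7/54 = 0.8704

0.8704


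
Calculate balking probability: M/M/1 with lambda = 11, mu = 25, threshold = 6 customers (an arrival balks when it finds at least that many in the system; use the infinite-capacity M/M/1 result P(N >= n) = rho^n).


P(N >= 6) = rho^6 = (11/25)^6 = 0.0073

0.0073


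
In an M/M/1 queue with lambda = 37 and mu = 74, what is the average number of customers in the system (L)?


rho = 37/74; L = rho/(1-rho) = 1.0

1.0


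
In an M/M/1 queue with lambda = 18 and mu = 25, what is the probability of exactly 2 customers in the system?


rho = 18/25; P(n) = (1-rho)*rho^n = (1-18/25)*(18/25)^2 = 0.1452

0.1452


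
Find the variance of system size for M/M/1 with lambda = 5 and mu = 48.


rho = 5/48; Var(N) = rho/(1-rho)^2 = 0.13

0.13


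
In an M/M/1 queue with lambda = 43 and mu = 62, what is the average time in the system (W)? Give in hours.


W = 1/(mu - lambda) = 1/(62 - 43) = 0.0526 hours

0.0526 hours


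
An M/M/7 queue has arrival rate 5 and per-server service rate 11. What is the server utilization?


rho = lambda/(c*mu) = 5/(7*11) = 0.0649

0.0649


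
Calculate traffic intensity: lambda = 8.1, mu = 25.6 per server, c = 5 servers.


rho = lambda / (c * mu) = 8.1 / (5 * 25.6) = 0.0633

0.0633


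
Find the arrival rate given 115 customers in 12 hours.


lambda = total arrivals / time = 115 / 12 = 9.58 per hour

9.58 per hour


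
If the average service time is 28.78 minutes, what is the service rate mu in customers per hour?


mu = 60 / avg_service_time = 60 / 28.78 = 2.08 per hour

2.08 per hour


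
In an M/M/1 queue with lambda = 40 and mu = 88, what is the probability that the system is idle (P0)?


P0 = 1 - rho = 1 - 40/88 = 0.5455

0.5455


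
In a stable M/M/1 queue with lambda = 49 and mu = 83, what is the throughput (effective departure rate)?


For a stable queue (lambda < mu), throughput = lambda = 49 per hour

49 per hour


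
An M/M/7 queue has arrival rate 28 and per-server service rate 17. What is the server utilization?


rho = lambda/(c*mu) = 28/(7*17) = 0.2353

0.2353


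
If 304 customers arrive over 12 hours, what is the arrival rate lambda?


lambda = total arrivals / time = 304 / 12 = 25.33 per hour

25.33 per hour


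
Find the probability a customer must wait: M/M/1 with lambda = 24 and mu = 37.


P(wait) = rho = lambda/mu = 24/37 = 0.6486

0.6486


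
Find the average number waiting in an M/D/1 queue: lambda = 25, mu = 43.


M/D/1: Lq = rho^2 / (2*(1-rho)) where rho = 25/43; Lq = 0.4

0.4


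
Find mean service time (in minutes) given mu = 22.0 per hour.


Mean service time = 60/mu = 60/22.0 = 2.73 minutes

2.73 minutes


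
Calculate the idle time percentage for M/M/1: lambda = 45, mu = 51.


Idle fraction = (1 - rho) * 100 = (1 - 45/51) * 100 = 11.8%

11.8%


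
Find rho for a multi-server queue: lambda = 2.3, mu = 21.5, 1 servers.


rho = lambda / (c * mu) = 2.3 / (1 * 21.5) = 0.107

0.107


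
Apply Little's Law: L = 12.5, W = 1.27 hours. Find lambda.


lambda = L / W = 12.5 / 1.27 = 9.84 per hour

9.84 per hour


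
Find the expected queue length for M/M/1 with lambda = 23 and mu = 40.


rho = 23/40; Lq = rho^2/(1-rho) = 0.78

0.78


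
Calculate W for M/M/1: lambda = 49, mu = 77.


W = 1/(mu - lambda) = 1/(77 - 49) = 0.0357 hours

0.0357 hours


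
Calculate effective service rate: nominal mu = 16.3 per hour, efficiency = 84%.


Effective rate = mu * efficiency = 16.3 * 0.84 = 13.69 per hour

13.69 per hour


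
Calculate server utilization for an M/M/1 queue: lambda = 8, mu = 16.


rho = lambda/mu = 8/16 = 0.5

0.5


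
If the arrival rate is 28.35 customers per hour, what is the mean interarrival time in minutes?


Mean interarrival time = 60/lambda = 60/28.35 = 2.12 minutes

2.12 minutes


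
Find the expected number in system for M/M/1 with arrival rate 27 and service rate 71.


rho = 27/71; L = rho/(1-rho) = 0.61

0.61


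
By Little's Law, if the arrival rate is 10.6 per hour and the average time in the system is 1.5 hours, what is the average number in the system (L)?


L = lambda * W = 10.6 * 1.5 = 15.9

15.9


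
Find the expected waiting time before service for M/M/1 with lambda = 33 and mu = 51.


rho = 33/51; Wq = rho/(mu - lambda) = 0.0359 hours

0.0359 hours


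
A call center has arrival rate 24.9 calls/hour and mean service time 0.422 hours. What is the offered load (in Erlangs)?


Offered load a = lambda * E[S] = 24.9 * 0.422 = 10.51 Erlangs

10.51 Erlangs


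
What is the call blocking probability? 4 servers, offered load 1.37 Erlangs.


B(N,A) = (A^N/N!) / sum(A^k/k!, k=0..N) with N=4, A=1.37 = 0.0378

0.0378


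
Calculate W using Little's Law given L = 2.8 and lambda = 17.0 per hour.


W = L / lambda = 2.8 / 17.0 = 0.1647 hours

0.1647 hours


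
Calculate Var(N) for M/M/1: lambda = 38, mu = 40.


rho = 38/40; Var(N) = rho/(1-rho)^2 = 380.0

380.0


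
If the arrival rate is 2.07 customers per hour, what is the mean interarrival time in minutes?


Mean interarrival time = 60/lambda = 60/2.07 = 28.99 minutes

28.99 minutes


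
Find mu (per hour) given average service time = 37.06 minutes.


mu = 60 / avg_service_time = 60 / 37.06 = 1.62 per hour

1.62 per hour


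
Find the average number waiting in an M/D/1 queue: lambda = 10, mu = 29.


M/D/1: Lq = rho^2 / (2*(1-rho)) where rho = 10/29; Lq = 0.09

0.09


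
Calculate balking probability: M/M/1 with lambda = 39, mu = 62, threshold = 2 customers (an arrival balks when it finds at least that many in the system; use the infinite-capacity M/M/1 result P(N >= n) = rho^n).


P(N >= 2) = rho^2 = (39/62)^2 = 0.3957

0.3957


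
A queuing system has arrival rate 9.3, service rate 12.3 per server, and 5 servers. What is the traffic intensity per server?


rho = lambda / (c * mu) = 9.3 / (5 * 12.3) = 0.1512

0.1512


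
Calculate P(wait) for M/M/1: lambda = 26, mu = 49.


P(wait) = rho = lambda/mu = 26/49 = 0.5306

0.5306


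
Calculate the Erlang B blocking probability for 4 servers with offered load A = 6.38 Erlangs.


B(N,A) = (A^N/N!) / sum(A^k/k!, k=0..N) with N=4, A=6.38 = 0.4929

0.4929


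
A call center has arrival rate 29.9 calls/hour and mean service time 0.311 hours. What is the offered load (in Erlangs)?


Offered load a = lambda * E[S] = 29.9 * 0.311 = 9.3 Erlangs

9.3 Erlangs


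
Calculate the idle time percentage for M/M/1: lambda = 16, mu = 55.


Idle fraction = (1 - rho) * 100 = (1 - 16/55) * 100 = 70.9%

70.9%


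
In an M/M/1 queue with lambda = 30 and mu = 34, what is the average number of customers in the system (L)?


rho = 30/34; L = rho/(1-rho) = 7.5

7.5


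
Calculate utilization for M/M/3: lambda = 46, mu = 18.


rho = lambda/(c*mu) = 46/(3*18) = 0.8519

0.8519


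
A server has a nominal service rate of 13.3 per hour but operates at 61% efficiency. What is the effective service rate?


Effective rate = mu * efficiency = 13.3 * 0.61 = 8.11 per hour

8.11 per hour


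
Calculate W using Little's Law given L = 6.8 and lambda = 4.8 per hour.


W = L / lambda = 6.8 / 4.8 = 1.4167 hours

1.4167 hours


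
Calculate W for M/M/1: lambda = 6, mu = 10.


W = 1/(mu - lambda) = 1/(10 - 6) = 0.25 hours

0.25 hours


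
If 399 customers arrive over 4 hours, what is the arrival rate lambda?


lambda = total arrivals / time = 399 / 4 = 99.75 per hour

99.75 per hour


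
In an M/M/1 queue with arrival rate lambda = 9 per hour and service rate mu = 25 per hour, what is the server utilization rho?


rho = lambda/mu = 9/25 = 0.36

0.36


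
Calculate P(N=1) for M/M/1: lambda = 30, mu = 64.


rho = 30/64; P(n) = (1-rho)*rho^n = (1-30/64)*(30/64)^1 = 0.249

0.249


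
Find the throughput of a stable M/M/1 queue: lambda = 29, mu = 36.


For a stable queue (lambda < mu), throughput = lambda = 29 per hour

29 per hour


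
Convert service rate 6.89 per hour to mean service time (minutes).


Mean service time = 60/mu = 60/6.89 = 8.71 minutes

8.71 minutes


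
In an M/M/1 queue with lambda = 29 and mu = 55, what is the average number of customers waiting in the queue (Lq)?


rho = 29/55; Lq = rho^2/(1-rho) = 0.59

0.59


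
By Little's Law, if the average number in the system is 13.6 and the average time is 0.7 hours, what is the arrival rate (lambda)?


lambda = L / W = 13.6 / 0.7 = 19.43 per hour

19.43 per hour


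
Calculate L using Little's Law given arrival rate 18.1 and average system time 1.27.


L = lambda * W = 18.1 * 1.27 = 22.99

22.99


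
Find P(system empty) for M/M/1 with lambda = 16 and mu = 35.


P0 = 1 - rho = 1 - 16/35 = 0.5429

0.5429


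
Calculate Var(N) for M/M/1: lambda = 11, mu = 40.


rho = 11/40; Var(N) = rho/(1-rho)^2 = 0.52

0.52


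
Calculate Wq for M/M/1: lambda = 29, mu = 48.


rho = 29/48; Wq = rho/(mu - lambda) = 0.0318 hours

0.0318 hours


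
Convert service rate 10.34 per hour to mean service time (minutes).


Mean service time = 60/mu = 60/10.34 = 5.8 minutes

5.8 minutes


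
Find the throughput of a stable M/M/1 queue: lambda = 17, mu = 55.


For a stable queue (lambda < mu), throughput = lambda = 17 per hour

17 per hour


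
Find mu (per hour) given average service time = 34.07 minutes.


mu = 60 / avg_service_time = 60 / 34.07 = 1.76 per hour

1.76 per hour


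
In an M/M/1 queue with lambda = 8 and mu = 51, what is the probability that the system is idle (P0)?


P0 = 1 - rho = 1 - 8/51 = 0.8431

0.8431


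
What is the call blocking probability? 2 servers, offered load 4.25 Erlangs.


B(N,A) = (A^N/N!) / sum(A^k/k!, k=0..N) with N=2, A=4.25 = 0.6324

0.6324


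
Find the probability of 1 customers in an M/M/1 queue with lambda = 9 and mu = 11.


rho = 9/11; P(n) = (1-rho)*rho^n = (1-9/11)*(9/11)^1 = 0.1488

0.1488


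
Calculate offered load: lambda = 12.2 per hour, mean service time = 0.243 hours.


Offered load a = lambda * E[S] = 12.2 * 0.243 = 2.96 Erlangs

2.96 Erlangs


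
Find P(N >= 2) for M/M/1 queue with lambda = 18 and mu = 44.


P(N >= 2) = rho^2 = (18/44)^2 = 0.1674

0.1674
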